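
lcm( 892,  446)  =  892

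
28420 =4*7105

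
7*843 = 5901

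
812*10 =8120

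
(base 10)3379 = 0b110100110011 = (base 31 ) 3g0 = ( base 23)68l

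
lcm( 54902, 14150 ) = 1372550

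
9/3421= 9/3421 = 0.00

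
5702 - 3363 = 2339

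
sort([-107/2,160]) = [ - 107/2,160] 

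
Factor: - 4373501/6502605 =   -  3^ ( - 1)*5^( - 1)*11^1*397591^1*433507^( - 1 ) 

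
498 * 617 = 307266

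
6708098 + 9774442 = 16482540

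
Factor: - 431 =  - 431^1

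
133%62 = 9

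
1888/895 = 2 + 98/895 = 2.11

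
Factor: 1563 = 3^1*521^1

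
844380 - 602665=241715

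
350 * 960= 336000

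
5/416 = 5/416 = 0.01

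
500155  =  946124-445969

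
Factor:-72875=-5^3*11^1*53^1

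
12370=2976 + 9394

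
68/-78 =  - 34/39 =-  0.87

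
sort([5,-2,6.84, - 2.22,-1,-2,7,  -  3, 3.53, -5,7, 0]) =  [  -  5, - 3, - 2.22 , -2, -2,-1,0,3.53,  5, 6.84,7,7 ]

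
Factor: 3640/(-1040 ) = -7/2 = - 2^( - 1 )*7^1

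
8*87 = 696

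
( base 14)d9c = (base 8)5176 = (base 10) 2686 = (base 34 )2B0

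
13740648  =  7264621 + 6476027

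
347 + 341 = 688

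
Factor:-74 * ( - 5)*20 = 2^3*5^2*37^1 = 7400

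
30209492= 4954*6098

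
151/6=151/6= 25.17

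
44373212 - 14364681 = 30008531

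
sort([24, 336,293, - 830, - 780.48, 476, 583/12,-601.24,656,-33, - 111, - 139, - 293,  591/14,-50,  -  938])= [  -  938,  -  830, -780.48, - 601.24, - 293, - 139, -111, - 50, - 33,24,591/14,583/12, 293, 336, 476,656 ]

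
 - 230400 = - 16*14400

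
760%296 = 168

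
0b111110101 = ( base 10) 501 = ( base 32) fl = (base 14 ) 27B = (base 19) 177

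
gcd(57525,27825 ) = 75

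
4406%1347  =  365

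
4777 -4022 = 755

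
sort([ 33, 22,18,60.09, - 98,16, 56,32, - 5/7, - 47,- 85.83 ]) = [ - 98, - 85.83,-47,-5/7,  16,18,22,  32,  33,56, 60.09]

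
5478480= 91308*60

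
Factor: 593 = 593^1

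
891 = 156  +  735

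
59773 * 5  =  298865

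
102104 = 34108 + 67996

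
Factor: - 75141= - 3^3 * 11^2*23^1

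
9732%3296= 3140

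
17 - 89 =- 72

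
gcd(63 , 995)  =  1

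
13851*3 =41553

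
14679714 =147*99862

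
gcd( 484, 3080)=44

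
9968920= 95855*104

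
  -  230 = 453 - 683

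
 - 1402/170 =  - 701/85 = - 8.25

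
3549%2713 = 836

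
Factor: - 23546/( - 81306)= 3^( - 2)*  61^1*193^1 * 4517^ (  -  1 ) = 11773/40653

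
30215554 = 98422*307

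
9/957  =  3/319  =  0.01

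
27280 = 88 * 310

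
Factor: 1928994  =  2^1*3^1*19^1*16921^1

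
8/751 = 8/751 = 0.01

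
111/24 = 37/8 = 4.62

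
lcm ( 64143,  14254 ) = 128286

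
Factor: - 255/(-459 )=5/9 = 3^(-2)*5^1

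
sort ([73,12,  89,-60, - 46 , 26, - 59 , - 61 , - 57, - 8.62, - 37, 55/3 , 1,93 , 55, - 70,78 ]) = [ - 70,-61,  -  60, - 59, - 57, - 46 , - 37, - 8.62 , 1,12,55/3, 26, 55,73,78, 89, 93 ]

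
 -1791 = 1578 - 3369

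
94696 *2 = 189392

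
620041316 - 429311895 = 190729421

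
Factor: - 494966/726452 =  - 263/386 = - 2^( - 1 )*193^(-1 )*263^1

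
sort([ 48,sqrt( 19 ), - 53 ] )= [ - 53, sqrt( 19 ), 48]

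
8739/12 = 728 + 1/4 = 728.25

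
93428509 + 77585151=171013660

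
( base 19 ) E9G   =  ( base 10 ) 5241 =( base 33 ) 4QR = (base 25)89G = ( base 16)1479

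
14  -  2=12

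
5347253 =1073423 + 4273830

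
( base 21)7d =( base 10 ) 160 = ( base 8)240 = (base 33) 4s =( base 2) 10100000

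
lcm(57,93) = 1767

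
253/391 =11/17=0.65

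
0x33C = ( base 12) 590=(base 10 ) 828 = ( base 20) 218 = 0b1100111100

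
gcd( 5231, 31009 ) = 1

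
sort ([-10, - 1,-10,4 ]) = [ - 10, - 10, - 1, 4]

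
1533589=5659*271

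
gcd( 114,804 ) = 6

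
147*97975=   14402325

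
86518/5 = 86518/5= 17303.60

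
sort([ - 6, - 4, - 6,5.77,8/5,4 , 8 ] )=[ - 6, - 6 , - 4, 8/5 , 4,5.77 , 8]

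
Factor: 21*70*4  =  5880 = 2^3*3^1 * 5^1 * 7^2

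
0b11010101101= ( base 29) 20R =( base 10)1709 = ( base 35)1dt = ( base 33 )1IQ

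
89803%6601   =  3990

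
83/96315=83/96315 = 0.00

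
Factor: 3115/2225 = 7/5 =5^( - 1)*  7^1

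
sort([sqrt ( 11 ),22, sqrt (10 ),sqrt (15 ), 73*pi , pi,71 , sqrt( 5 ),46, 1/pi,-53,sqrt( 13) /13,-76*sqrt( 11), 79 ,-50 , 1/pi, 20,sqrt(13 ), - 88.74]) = [ - 76*sqrt( 11 ), - 88.74, - 53,-50,sqrt (13) /13,1/pi, 1/pi, sqrt( 5), pi, sqrt( 10 ) , sqrt(11) , sqrt (13), sqrt (15),20  ,  22,  46, 71,79,73*pi]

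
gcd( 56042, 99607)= 1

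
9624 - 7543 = 2081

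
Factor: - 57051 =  - 3^3*2113^1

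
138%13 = 8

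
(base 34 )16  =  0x28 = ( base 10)40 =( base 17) 26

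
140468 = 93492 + 46976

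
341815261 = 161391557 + 180423704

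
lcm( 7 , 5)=35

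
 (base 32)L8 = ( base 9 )835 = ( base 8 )1250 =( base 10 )680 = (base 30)MK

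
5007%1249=11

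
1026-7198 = -6172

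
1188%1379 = 1188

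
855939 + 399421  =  1255360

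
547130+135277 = 682407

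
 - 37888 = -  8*4736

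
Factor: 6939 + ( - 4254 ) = 3^1*5^1* 179^1=2685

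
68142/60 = 1135 + 7/10 = 1135.70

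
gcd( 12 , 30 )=6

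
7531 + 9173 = 16704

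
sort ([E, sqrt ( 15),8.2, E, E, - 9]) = [-9,E,  E, E , sqrt ( 15), 8.2]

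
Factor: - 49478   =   - 2^1*11^1*13^1 *173^1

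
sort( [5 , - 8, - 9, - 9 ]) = [ - 9, -9, - 8,5 ]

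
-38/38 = - 1=- 1.00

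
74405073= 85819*867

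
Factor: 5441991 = 3^1*97^1*18701^1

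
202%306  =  202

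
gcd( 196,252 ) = 28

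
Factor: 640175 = 5^2*29^1*883^1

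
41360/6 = 6893 + 1/3=6893.33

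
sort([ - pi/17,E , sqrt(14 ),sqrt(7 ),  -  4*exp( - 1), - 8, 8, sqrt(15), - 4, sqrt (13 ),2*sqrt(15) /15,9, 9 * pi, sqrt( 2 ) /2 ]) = [- 8, - 4, - 4*exp(-1), - pi/17, 2 * sqrt(15) /15, sqrt(2)/2, sqrt( 7 ), E,sqrt (13),sqrt( 14 ), sqrt(15), 8, 9, 9*pi]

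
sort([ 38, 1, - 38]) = [ - 38,1,38]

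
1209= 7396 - 6187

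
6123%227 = 221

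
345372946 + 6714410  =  352087356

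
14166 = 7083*2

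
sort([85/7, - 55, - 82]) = [-82, - 55, 85/7 ]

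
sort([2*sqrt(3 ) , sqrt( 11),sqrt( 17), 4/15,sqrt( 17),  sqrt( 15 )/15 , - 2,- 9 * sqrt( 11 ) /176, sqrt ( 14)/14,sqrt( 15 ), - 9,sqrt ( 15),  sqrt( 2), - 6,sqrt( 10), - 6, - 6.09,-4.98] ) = [ - 9, - 6.09, - 6, - 6, - 4.98 , - 2, - 9* sqrt(11 )/176, sqrt( 15)/15,4/15,sqrt( 14)/14,sqrt( 2), sqrt( 10), sqrt( 11),2*sqrt(3 ),sqrt( 15),sqrt( 15), sqrt( 17 ) , sqrt( 17)]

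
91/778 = 91/778 = 0.12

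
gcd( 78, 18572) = 2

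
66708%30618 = 5472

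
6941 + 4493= 11434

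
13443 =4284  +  9159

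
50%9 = 5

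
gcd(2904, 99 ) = 33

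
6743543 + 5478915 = 12222458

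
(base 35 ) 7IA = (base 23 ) h9f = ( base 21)kih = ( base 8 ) 21777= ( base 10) 9215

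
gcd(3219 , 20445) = 87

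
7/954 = 7/954 =0.01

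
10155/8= 1269 + 3/8 = 1269.38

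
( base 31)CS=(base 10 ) 400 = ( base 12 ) 294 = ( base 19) 121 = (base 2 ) 110010000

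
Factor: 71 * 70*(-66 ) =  - 328020=   - 2^2*3^1*5^1*7^1*11^1*71^1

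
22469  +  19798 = 42267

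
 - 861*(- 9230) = 7947030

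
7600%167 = 85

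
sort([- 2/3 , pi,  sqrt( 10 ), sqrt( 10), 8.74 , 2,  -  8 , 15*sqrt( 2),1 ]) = [-8,-2/3, 1,  2,pi, sqrt( 10 ),sqrt(10), 8.74, 15*sqrt(2) ] 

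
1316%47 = 0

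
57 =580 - 523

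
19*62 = 1178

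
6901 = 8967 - 2066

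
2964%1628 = 1336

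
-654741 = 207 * ( - 3163)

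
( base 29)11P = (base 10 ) 895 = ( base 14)47d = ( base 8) 1577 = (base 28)13R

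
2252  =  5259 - 3007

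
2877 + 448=3325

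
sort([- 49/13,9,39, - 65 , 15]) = [ -65,-49/13,9,15, 39 ]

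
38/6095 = 38/6095 = 0.01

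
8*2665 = 21320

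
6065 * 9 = 54585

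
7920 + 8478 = 16398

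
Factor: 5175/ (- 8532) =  - 2^( - 2)*3^(  -  1)*5^2*23^1*79^ ( - 1) = - 575/948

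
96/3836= 24/959=0.03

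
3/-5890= - 1 + 5887/5890 = - 0.00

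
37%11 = 4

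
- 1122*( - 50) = 56100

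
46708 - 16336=30372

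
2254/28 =161/2 = 80.50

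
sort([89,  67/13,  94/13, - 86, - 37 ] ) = [ - 86, - 37,67/13,  94/13, 89]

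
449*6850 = 3075650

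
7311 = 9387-2076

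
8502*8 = 68016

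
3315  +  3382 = 6697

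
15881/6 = 15881/6= 2646.83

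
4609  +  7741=12350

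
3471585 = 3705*937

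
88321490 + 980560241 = 1068881731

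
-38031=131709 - 169740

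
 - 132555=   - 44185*3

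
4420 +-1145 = 3275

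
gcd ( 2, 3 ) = 1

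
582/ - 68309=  - 1 +67727/68309 = - 0.01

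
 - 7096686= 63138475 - 70235161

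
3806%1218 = 152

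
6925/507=13 + 334/507 = 13.66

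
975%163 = 160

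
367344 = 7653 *48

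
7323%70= 43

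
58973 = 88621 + -29648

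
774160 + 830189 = 1604349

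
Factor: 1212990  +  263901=3^2*13^2 *971^1 = 1476891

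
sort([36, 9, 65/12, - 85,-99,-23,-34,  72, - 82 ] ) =[ - 99, - 85, - 82,-34,-23, 65/12, 9, 36, 72 ] 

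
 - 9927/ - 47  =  9927/47  =  211.21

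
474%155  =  9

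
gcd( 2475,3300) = 825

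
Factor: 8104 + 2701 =10805=5^1*2161^1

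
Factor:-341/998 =- 2^( - 1)*11^1*31^1*499^( - 1) 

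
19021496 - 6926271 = 12095225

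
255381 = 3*85127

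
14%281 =14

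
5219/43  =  5219/43=121.37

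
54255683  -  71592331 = - 17336648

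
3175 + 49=3224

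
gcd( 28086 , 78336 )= 6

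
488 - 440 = 48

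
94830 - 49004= 45826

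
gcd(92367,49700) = 1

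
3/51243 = 1/17081= 0.00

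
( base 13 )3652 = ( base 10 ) 7672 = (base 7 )31240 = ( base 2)1110111111000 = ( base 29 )93G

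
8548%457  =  322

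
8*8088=64704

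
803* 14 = 11242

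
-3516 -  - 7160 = 3644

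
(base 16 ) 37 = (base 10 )55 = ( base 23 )29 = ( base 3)2001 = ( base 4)313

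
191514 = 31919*6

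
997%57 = 28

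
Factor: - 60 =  - 2^2*  3^1*5^1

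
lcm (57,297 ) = 5643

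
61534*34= 2092156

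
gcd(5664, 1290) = 6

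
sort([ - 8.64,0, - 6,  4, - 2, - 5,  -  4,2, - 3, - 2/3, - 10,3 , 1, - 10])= [ - 10, - 10,-8.64, - 6, - 5, - 4, - 3, - 2, -2/3, 0 , 1, 2,3,4]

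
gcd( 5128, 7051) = 641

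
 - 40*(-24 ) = 960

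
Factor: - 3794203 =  - 7^1*631^1*859^1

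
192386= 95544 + 96842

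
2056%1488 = 568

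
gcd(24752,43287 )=1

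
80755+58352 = 139107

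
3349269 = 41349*81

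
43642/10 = 4364+ 1/5  =  4364.20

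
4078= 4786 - 708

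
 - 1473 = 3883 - 5356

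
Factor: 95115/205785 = 3^( - 1)*269^( - 1) * 373^1 = 373/807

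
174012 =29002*6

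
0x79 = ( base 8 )171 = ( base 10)121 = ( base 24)51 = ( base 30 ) 41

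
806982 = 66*12227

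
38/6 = 19/3 = 6.33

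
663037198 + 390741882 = 1053779080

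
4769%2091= 587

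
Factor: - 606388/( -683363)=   2^2* 257^( - 1)*2659^(- 1) * 151597^1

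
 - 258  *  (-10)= 2580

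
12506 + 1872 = 14378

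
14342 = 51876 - 37534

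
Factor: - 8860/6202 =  - 10/7  =  - 2^1*5^1*7^(  -  1) 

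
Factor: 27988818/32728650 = 4664803/5454775=5^(-2)*11^1*13^1 * 32621^1*218191^( - 1)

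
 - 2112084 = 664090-2776174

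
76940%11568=7532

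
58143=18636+39507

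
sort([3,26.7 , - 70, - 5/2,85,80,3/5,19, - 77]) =[ - 77, - 70,-5/2,3/5,3,  19,26.7, 80, 85]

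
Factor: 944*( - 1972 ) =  - 1861568 =-2^6*17^1*29^1*59^1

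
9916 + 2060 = 11976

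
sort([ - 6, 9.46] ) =[  -  6,9.46] 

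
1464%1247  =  217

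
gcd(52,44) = 4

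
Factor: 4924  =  2^2*1231^1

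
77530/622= 38765/311=124.65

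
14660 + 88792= 103452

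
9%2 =1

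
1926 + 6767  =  8693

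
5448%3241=2207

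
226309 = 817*277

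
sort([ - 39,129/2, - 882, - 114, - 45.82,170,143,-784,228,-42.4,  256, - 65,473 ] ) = [ - 882,-784, - 114,-65,- 45.82, - 42.4,- 39,129/2,143, 170, 228,256,473 ] 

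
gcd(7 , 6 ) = 1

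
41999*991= 41621009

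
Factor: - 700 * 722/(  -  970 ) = 2^2 *5^1 * 7^1  *  19^2 * 97^( - 1) = 50540/97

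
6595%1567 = 327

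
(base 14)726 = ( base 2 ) 10101111110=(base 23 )2f3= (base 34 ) 17C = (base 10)1406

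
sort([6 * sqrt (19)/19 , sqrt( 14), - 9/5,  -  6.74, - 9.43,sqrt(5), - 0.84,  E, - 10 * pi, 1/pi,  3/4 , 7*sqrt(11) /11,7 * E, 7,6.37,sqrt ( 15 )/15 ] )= [-10*pi, - 9.43, - 6.74, - 9/5,  -  0.84,sqrt( 15) /15, 1/pi, 3/4,  6*sqrt(19 )/19, 7*sqrt(11) /11, sqrt(5),E, sqrt(14),6.37,7, 7*E ] 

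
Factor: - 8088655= - 5^1*733^1 * 2207^1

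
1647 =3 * 549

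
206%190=16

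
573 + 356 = 929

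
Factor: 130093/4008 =2^(- 3 )*3^( - 1)*19^1*41^1 = 779/24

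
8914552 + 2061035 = 10975587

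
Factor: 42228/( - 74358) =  - 2^1*3^( - 4)*23^1 =- 46/81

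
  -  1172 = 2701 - 3873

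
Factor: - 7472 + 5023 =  - 31^1*79^1 = - 2449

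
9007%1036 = 719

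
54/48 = 9/8 = 1.12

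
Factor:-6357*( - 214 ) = 1360398= 2^1* 3^1 *13^1*107^1*163^1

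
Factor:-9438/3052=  - 2^ ( - 1 )*3^1 * 7^ ( - 1) *11^2*13^1*109^(-1 ) = -4719/1526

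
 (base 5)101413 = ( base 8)6436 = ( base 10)3358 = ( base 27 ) 4GA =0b110100011110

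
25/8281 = 25/8281=0.00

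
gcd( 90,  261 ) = 9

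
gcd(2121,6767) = 101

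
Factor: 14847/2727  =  49/9  =  3^( - 2 )* 7^2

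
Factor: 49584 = 2^4*3^1*1033^1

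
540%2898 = 540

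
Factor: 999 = 3^3*37^1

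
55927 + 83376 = 139303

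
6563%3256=51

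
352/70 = 5 + 1/35 = 5.03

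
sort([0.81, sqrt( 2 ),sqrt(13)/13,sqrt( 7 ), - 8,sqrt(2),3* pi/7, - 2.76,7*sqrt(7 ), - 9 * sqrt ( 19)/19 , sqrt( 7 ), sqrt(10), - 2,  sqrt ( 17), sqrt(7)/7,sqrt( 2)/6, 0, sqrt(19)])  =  [ - 8, - 2.76, - 9*sqrt(19) /19, - 2,0,sqrt( 2 )/6,  sqrt( 13) /13,sqrt( 7)/7,0.81,3 * pi/7,sqrt( 2 ),sqrt( 2 ),sqrt( 7 ), sqrt( 7),sqrt( 10),  sqrt( 17),sqrt ( 19 ),7*sqrt( 7 ) ]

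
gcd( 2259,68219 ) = 1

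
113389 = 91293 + 22096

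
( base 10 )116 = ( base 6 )312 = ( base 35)3b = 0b1110100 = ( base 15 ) 7B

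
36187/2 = 18093 +1/2 = 18093.50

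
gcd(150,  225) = 75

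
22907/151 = 22907/151 = 151.70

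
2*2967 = 5934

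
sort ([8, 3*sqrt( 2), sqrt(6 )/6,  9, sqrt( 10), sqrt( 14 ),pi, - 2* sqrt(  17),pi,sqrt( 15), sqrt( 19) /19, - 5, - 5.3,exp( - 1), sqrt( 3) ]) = [ - 2*sqrt(17), - 5.3, - 5, sqrt( 19)/19, exp( - 1), sqrt( 6 )/6,sqrt(3), pi,pi, sqrt( 10),sqrt ( 14),sqrt(15) , 3 * sqrt (2),8,  9 ]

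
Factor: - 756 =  - 2^2*3^3* 7^1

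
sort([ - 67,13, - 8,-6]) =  [ - 67,  -  8,  -  6,13]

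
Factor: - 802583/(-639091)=639091^ ( - 1) * 802583^1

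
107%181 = 107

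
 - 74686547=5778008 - 80464555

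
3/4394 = 3/4394 = 0.00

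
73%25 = 23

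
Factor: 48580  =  2^2*5^1*7^1*347^1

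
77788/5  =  77788/5= 15557.60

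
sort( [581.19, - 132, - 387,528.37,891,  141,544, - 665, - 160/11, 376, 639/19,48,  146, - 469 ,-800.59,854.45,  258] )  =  [ - 800.59, - 665, - 469, - 387, - 132, - 160/11, 639/19,48, 141, 146, 258, 376,528.37, 544, 581.19, 854.45,891]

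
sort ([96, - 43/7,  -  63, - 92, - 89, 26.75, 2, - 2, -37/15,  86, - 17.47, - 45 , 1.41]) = [ - 92, - 89, - 63, -45,  -  17.47,  -  43/7, - 37/15, -2, 1.41, 2, 26.75, 86,96] 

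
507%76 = 51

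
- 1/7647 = -1/7647 = - 0.00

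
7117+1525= 8642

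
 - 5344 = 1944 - 7288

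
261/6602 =261/6602 = 0.04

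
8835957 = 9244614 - 408657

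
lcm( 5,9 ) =45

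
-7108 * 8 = - 56864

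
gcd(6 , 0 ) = 6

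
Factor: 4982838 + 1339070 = 2^2 * 19^1 * 193^1*431^1 = 6321908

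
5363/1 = 5363 = 5363.00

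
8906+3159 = 12065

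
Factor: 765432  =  2^3*3^2*10631^1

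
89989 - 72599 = 17390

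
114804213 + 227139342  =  341943555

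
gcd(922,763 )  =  1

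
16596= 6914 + 9682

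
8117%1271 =491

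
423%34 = 15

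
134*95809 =12838406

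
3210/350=9+6/35 = 9.17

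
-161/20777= -1  +  20616/20777 = - 0.01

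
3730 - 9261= - 5531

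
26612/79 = 26612/79 = 336.86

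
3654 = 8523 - 4869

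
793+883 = 1676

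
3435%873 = 816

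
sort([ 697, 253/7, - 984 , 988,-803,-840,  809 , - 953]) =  [- 984, - 953,  -  840, - 803, 253/7, 697, 809,988 ] 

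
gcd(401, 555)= 1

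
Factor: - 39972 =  - 2^2*3^1*3331^1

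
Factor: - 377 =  - 13^1 * 29^1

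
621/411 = 207/137  =  1.51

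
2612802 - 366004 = 2246798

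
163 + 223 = 386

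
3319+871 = 4190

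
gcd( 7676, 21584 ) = 76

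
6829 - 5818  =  1011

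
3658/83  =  44+6/83  =  44.07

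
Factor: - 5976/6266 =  - 2^2*3^2*13^( - 1) * 83^1*241^( - 1) = -  2988/3133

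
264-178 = 86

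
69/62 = 1 + 7/62  =  1.11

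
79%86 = 79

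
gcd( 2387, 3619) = 77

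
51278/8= 25639/4  =  6409.75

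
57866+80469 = 138335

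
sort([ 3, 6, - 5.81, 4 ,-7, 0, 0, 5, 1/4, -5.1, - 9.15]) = [-9.15,-7,  -  5.81,-5.1, 0,0,1/4, 3  ,  4, 5, 6]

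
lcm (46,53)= 2438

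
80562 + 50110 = 130672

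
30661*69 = 2115609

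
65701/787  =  65701/787 =83.48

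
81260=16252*5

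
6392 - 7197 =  - 805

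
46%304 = 46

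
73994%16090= 9634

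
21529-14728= 6801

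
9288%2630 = 1398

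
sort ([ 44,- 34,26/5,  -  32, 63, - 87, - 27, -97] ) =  [ - 97, - 87 ,  -  34, - 32, - 27,26/5, 44,63]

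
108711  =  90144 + 18567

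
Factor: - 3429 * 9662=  - 33130998=- 2^1*3^3*127^1 * 4831^1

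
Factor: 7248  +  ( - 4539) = 3^2*7^1*43^1 = 2709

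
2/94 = 1/47=0.02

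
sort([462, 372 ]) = [372, 462]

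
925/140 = 185/28=6.61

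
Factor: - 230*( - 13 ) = 2990= 2^1*5^1*13^1*23^1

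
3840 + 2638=6478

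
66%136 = 66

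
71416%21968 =5512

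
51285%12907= 12564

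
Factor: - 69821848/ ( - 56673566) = 34910924/28336783 = 2^2*37^( - 1 ) * 765859^( - 1 )* 8727731^1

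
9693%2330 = 373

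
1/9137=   1/9137 =0.00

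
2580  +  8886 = 11466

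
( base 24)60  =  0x90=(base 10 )144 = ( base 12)100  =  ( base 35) 44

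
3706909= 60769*61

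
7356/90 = 1226/15 = 81.73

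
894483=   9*99387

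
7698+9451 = 17149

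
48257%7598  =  2669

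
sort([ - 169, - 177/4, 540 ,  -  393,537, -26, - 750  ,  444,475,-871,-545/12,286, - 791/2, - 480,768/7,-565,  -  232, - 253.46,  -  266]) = [-871, - 750,-565,  -  480,-791/2, - 393 ,-266,-253.46,-232,-169,- 545/12,-177/4 , - 26,768/7, 286,444, 475, 537 , 540]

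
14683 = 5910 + 8773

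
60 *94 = 5640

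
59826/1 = 59826 = 59826.00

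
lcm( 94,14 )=658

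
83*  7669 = 636527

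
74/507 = 74/507 = 0.15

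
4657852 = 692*6731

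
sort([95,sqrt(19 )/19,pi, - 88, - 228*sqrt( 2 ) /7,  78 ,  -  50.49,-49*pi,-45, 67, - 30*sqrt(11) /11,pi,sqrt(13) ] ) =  [ - 49*pi, - 88, - 50.49,  -  228*sqrt(2 )/7, - 45, - 30*sqrt( 11)/11,sqrt(19 )/19,pi,pi, sqrt( 13 ),67,78,95 ] 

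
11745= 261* 45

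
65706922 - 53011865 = 12695057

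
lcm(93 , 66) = 2046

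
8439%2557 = 768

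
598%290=18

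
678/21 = 226/7 = 32.29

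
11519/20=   11519/20 = 575.95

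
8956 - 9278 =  - 322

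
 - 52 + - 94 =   -  146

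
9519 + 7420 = 16939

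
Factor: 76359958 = 2^1 * 29^1*41^1 * 163^1 * 197^1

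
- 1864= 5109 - 6973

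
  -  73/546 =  - 1 + 473/546 = -0.13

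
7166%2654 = 1858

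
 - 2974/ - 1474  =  1487/737= 2.02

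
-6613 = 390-7003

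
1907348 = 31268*61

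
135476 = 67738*2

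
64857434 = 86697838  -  21840404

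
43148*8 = 345184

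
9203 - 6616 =2587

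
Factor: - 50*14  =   - 700=   -  2^2*5^2*7^1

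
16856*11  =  185416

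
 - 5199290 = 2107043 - 7306333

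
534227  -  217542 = 316685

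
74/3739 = 74/3739=0.02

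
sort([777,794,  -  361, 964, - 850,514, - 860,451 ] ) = [ - 860, - 850, - 361,451, 514,777,794,964]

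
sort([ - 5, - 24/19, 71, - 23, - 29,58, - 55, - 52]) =[ - 55, - 52, - 29 ,-23, - 5,-24/19, 58,71 ]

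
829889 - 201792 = 628097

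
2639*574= 1514786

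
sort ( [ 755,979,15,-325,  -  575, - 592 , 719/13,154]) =[ - 592,-575, - 325,15,719/13, 154,  755,979 ]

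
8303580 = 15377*540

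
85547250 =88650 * 965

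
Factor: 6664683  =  3^1 * 263^1*8447^1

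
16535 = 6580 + 9955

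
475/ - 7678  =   - 1+7203/7678 = - 0.06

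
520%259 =2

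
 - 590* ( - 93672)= 55266480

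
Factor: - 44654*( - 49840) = 2225555360 = 2^5*5^1*7^1* 83^1*89^1* 269^1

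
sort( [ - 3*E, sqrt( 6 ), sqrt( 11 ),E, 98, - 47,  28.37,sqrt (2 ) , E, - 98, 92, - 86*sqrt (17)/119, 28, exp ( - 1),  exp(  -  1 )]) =[ - 98,-47, - 3*E , - 86*sqrt( 17 )/119,exp (-1) , exp( - 1 ),  sqrt (2 ),sqrt ( 6 ),E,E,sqrt( 11), 28 , 28.37,92,  98 ] 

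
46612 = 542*86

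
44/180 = 11/45  =  0.24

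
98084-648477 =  - 550393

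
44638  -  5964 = 38674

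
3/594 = 1/198 = 0.01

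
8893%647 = 482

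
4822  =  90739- 85917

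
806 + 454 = 1260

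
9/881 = 9/881 = 0.01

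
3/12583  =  3/12583 = 0.00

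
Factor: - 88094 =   -  2^1 * 17^1*2591^1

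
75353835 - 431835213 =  - 356481378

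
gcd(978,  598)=2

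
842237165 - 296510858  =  545726307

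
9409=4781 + 4628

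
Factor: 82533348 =2^2*3^2 *2292593^1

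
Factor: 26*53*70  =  2^2 * 5^1*7^1*13^1*53^1  =  96460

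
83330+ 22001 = 105331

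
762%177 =54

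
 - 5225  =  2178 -7403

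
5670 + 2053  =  7723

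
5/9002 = 5/9002 = 0.00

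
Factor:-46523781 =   -  3^3*17^1 * 101359^1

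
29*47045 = 1364305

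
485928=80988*6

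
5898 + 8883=14781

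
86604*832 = 72054528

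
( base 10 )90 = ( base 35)2k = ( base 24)3I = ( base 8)132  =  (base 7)156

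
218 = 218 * 1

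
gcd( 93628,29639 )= 1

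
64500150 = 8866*7275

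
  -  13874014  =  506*( - 27419)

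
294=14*21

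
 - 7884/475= - 17 + 191/475=- 16.60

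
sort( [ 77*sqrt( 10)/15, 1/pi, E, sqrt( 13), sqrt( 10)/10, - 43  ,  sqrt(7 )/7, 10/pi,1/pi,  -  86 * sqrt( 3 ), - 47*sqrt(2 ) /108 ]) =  [ - 86*sqrt(3), - 43, - 47*sqrt ( 2 ) /108, sqrt(10 )/10, 1/pi,1/pi, sqrt( 7) /7, E,10/pi, sqrt( 13),  77 *sqrt(10 ) /15] 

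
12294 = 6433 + 5861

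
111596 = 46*2426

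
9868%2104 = 1452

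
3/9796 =3/9796=0.00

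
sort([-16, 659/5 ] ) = [ - 16, 659/5] 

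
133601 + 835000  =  968601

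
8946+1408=10354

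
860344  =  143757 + 716587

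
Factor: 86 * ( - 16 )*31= - 2^5*31^1*43^1 = -42656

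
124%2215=124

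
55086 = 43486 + 11600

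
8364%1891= 800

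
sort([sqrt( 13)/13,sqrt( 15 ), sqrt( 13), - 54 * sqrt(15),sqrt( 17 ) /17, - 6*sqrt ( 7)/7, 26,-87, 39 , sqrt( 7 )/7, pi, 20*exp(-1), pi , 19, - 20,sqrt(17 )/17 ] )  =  [ - 54 * sqrt (15 ), - 87, - 20,  -  6 * sqrt ( 7) /7, sqrt(17) /17,sqrt(17 )/17, sqrt (13)/13,sqrt( 7 )/7,pi, pi  ,  sqrt( 13),sqrt ( 15 ),  20 * exp(-1), 19, 26  ,  39 ] 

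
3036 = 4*759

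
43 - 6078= - 6035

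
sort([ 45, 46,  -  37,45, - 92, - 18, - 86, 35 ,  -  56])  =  [ -92,-86, -56, - 37, - 18,  35, 45,  45,46] 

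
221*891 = 196911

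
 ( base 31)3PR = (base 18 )B6D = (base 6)25021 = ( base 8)7145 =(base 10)3685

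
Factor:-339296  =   - 2^5* 23^1*461^1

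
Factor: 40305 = 3^1*5^1*2687^1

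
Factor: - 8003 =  - 53^1*151^1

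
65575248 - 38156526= 27418722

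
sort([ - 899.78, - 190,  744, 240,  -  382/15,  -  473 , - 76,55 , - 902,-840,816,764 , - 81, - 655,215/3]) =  [-902,  -  899.78,  -  840, - 655, - 473,  -  190 , - 81, - 76,  -  382/15, 55,215/3,  240,744,764, 816 ] 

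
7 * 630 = 4410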